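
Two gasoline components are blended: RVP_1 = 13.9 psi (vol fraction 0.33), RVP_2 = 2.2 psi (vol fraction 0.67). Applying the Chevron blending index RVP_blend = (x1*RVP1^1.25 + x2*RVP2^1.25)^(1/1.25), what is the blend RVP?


Chevron index: RVP_blend = (sum xi*RVPi^1.25)^(1/1.25)
RVP^1.25 terms: 0.33 * 13.9^1.25 + 0.67 * 2.2^1.25 = 10.6521
RVP_blend = 10.6521^(1/1.25) = 6.637

6.637 psi


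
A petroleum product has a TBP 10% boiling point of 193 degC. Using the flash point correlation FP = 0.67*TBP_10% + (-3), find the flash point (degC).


FP = 0.67 * 193 + (-3) = 126.31

126.31 degC


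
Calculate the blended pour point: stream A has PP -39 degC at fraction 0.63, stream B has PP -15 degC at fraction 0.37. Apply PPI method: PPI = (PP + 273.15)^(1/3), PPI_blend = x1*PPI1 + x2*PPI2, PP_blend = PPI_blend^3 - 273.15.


PPI_1 = (-39 + 273.15)^(1/3) = 6.163557
PPI_2 = (-15 + 273.15)^(1/3) = 6.36733
PPI_blend = 0.63 * 6.163557 + 0.37 * 6.36733 = 6.238953
PP_blend = 6.238953^3 - 273.15 = 242.8483 - 273.15 = -30.3

-30.3 degC


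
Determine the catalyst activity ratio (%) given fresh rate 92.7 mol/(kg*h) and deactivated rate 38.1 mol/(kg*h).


Activity (%) = (rate_used / rate_fresh) * 100
rate_used = 38.1, rate_fresh = 92.7
= (38.1 / 92.7) * 100
= 0.4110 * 100 = 41.10

41.10 %


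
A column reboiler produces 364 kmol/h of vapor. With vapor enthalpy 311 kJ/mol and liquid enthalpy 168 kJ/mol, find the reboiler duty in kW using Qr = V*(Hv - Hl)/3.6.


Qr = 364 * (311 - 168) / 3.6 = 364 * 143 / 3.6 = 14460

14460 kW


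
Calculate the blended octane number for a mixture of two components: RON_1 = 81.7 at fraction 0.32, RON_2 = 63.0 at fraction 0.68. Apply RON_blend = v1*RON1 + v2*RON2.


Linear blending: RON_blend = sum(vi * RONi)
Contribution 1: 0.32 * 81.7 = 26.144
Contribution 2: 0.68 * 63.0 = 42.84
RON_blend = 26.144 + 42.84 = 68.984

68.984


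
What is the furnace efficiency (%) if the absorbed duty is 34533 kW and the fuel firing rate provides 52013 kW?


Furnace efficiency = Q_absorbed / Q_fuel * 100
= 34533 / 52013 * 100 = 66.39

66.39 %


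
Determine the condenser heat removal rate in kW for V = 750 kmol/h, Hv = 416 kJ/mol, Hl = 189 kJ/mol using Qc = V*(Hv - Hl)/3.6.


Qc = 750 * (416 - 189) / 3.6 = 750 * 227 / 3.6 = 47290

47290 kW


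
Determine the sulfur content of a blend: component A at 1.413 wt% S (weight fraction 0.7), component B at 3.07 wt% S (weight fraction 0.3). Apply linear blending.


Linear sulfur blending: S_blend = x1*S1 + x2*S2
Contribution 1: 0.7 * 1.413 = 0.9891 wt%
Contribution 2: 0.3 * 3.07 = 0.921 wt%
S_blend = 0.9891 + 0.921 = 1.9101

1.9101 wt%


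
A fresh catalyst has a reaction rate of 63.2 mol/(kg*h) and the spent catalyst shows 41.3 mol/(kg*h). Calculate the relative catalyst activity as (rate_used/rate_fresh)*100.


Activity (%) = (rate_used / rate_fresh) * 100
rate_used = 41.3, rate_fresh = 63.2
= (41.3 / 63.2) * 100
= 0.6535 * 100 = 65.35

65.35 %


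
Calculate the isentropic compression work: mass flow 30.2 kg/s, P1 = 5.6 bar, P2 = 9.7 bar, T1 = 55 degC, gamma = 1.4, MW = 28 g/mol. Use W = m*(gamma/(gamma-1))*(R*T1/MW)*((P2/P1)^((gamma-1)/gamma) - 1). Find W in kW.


Isentropic work: W = m*(gamma/(gamma-1))*(R*T1/MW)*((P2/P1)^((gamma-1)/gamma) - 1)
T1 = 55 + 273.15 = 328.15 K
Pressure ratio = 9.7 / 5.6 = 1.73214
Exponent = (1.4 - 1)/1.4 = 0.285714
(P2/P1)^exp - 1 = 1.73214^0.285714 - 1 = 0.169948
W = 30.2 * 1.4 / 0.4 * 8.314 * 328.15 / 28 * 0.169948 = 1750

1750 kW


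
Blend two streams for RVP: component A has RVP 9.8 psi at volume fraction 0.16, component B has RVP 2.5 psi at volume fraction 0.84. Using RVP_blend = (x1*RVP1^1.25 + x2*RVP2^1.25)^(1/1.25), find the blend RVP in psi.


Chevron index: RVP_blend = (sum xi*RVPi^1.25)^(1/1.25)
RVP^1.25 terms: 0.16 * 9.8^1.25 + 0.84 * 2.5^1.25 = 5.4149
RVP_blend = 5.4149^(1/1.25) = 3.863

3.863 psi


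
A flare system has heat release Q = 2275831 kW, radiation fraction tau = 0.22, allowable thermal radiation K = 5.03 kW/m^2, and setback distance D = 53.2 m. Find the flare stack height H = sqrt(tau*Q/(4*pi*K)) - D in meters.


tau*Q/(4*pi*K) = 0.22 * 2275831 / (4 * pi * 5.03) = 7921.09
sqrt(7921.09) = 89.0005
H = 89.0005 - 53.2 = 35.80

35.80 m


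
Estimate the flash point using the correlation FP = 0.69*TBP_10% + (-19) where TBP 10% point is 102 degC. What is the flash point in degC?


FP = 0.69 * 102 + (-19) = 51.38

51.38 degC


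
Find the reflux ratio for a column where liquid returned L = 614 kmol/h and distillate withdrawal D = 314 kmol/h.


Reflux ratio definition: R = L / D (liquid returned / distillate withdrawn)
L = 614 kmol/h, D = 314 kmol/h
R = 614 / 314 = 1.955

1.955


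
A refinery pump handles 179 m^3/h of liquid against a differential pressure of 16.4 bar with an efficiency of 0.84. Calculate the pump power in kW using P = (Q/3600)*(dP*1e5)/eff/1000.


Q = 179 / 3600 = 0.0497222 m^3/s
P = 0.0497222 * (16.4 * 1e5) / 0.84 / 1000 = 97.08

97.08 kW


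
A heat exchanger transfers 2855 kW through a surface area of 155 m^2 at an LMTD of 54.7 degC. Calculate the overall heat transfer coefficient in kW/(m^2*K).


From Q = U*A*LMTD, U = Q / (A * LMTD)
U = 2855 / (155 * 54.7) = 2855 / 8478.5 = 0.3367

0.3367 kW/(m^2*K)


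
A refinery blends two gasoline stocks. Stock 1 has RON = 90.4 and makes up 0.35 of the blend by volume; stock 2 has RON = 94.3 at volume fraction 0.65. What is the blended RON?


Linear blending: RON_blend = sum(vi * RONi)
Contribution 1: 0.35 * 90.4 = 31.64
Contribution 2: 0.65 * 94.3 = 61.295
RON_blend = 31.64 + 61.295 = 92.935

92.935


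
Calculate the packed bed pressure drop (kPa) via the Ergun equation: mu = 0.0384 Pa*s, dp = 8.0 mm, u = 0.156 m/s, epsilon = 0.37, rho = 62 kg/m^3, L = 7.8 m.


dp = 8.0 mm = 0.008 m
Viscous term = 150*0.0384*0.156*(1-0.37)^2 / (0.008^2*0.37^3) = 110013
Inertial term = 1.75*62*0.156^2*(1-0.37) / (0.008*0.37^3) = 4105.11
dP/L = 110013 + 4105.11 = 114118 Pa/m
dP = 114118 * 7.8 / 1000 = 890.1 kPa

890.1 kPa


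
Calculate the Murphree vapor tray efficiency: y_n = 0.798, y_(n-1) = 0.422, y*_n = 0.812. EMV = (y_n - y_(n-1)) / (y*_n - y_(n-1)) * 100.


Murphree vapor efficiency: EMV = (y_n - y_(n-1)) / (y*_n - y_(n-1)) * 100
EMV = (0.798 - 0.422) / (0.812 - 0.422) * 100 = 0.376 / 0.39 * 100 = 96.41

96.41 %


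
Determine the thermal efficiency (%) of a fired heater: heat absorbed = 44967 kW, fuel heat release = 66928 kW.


Furnace efficiency = Q_absorbed / Q_fuel * 100
= 44967 / 66928 * 100 = 67.19

67.19 %


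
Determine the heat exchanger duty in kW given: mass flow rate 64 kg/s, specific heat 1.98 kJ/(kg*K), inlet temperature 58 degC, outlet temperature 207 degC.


Q = m_dot * cp * delta_T
delta_T = 207 - 58 = 149 K
Q = 64 * 1.98 * 149
= 126.72 * 149
= 18881.28 kW

18881.28 kW


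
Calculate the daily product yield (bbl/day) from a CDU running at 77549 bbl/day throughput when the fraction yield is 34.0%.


Crude throughput = 77549 bbl/day
Fraction yield = 34.0%
yield = throughput * fraction / 100
yield = 77549 * 34.0 / 100 = 26366.66

26366.66 bbl/day


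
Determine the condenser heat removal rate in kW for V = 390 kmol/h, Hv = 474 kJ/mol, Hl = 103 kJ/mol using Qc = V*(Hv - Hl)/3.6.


Qc = 390 * (474 - 103) / 3.6 = 390 * 371 / 3.6 = 40190

40190 kW


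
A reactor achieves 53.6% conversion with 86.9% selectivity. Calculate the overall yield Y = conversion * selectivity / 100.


Overall yield = conversion (%) * selectivity (%) / 100
Conversion = 53.6%, Selectivity = 86.9%
Y = 53.6 * 86.9 / 100
= 46.5784 %

46.5784 %


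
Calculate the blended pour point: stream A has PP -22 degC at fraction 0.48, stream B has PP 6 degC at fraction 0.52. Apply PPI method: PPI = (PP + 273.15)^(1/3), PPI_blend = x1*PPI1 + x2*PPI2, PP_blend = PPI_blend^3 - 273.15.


PPI_1 = (-22 + 273.15)^(1/3) = 6.30925
PPI_2 = (6 + 273.15)^(1/3) = 6.535506
PPI_blend = 0.48 * 6.30925 + 0.52 * 6.535506 = 6.426903
PP_blend = 6.426903^3 - 273.15 = 265.4638 - 273.15 = -7.69

-7.69 degC


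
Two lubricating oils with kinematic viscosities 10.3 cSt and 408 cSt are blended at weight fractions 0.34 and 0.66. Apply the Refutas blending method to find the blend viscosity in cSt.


Refutas method: VBN_i = 14.534*ln(ln(visc_i + 0.8)) + 10.975, blended linearly by mass fraction; since VBN is linear in VBI_i = ln(ln(visc_i + 0.8)) and the fractions sum to 1, blend VBI directly: visc = exp(exp(VBI_blend)) - 0.8
VBI_1 = ln(ln(10.3 + 0.8)) = 0.878358
VBI_2 = ln(ln(408 + 0.8)) = 1.79396
VBI_blend = 0.34 * 0.878358 + 0.66 * 1.79396 = 1.48266
visc_blend = exp(exp(1.48266)) - 0.8 = 81.03

81.03 cSt


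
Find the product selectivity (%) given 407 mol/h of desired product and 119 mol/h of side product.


Selectivity = desired / (desired + undesired) * 100
Total products = 407 + 119 = 526 mol/h
S = 407 / 526 * 100
= 0.7738 * 100
= 77.38 %

77.38 %


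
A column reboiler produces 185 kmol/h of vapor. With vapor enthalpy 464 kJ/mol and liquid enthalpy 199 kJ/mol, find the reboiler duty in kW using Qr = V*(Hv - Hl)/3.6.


Qr = 185 * (464 - 199) / 3.6 = 185 * 265 / 3.6 = 13620

13620 kW


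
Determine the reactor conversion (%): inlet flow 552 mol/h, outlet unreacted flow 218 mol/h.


X = (F_in - F_out) / F_in * 100
Moles reacted = 552 - 218 = 334
X = 334 / 552 * 100
= 0.6051 * 100
= 60.51 %

60.51 %


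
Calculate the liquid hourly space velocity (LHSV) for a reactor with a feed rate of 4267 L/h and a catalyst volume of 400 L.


LHSV = volumetric feed rate / catalyst volume
= 4267 L/h / 400 L
= 10.67 h^-1

10.67 h^-1


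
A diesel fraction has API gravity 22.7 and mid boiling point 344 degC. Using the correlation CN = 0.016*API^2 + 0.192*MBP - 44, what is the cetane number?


CN = 0.016 * 22.7^2 + 0.192 * 344 - 44
CN = 8.24464 + 66.048 - 44 = 30.29264

30.29264


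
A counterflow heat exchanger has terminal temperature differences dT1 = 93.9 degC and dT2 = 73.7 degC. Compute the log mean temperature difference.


LMTD = (dT1 - dT2) / ln(dT1/dT2)
= (93.9 - 73.7) / ln(93.9 / 73.7) = 20.2 / 0.242228 = 83.39

83.39 degC


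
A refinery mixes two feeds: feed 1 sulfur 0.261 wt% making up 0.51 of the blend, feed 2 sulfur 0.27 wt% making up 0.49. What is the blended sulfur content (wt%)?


Linear sulfur blending: S_blend = x1*S1 + x2*S2
Contribution 1: 0.51 * 0.261 = 0.13311 wt%
Contribution 2: 0.49 * 0.27 = 0.1323 wt%
S_blend = 0.13311 + 0.1323 = 0.26541

0.26541 wt%


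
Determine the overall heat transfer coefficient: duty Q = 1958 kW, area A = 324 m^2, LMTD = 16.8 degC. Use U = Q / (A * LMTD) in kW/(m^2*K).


From Q = U*A*LMTD, U = Q / (A * LMTD)
U = 1958 / (324 * 16.8) = 1958 / 5443.2 = 0.3597

0.3597 kW/(m^2*K)


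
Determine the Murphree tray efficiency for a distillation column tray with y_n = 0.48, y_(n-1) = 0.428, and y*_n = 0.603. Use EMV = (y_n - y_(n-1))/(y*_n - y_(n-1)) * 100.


Murphree vapor efficiency: EMV = (y_n - y_(n-1)) / (y*_n - y_(n-1)) * 100
EMV = (0.48 - 0.428) / (0.603 - 0.428) * 100 = 0.052 / 0.175 * 100 = 29.71

29.71 %


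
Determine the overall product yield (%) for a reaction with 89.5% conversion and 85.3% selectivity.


Overall yield = conversion (%) * selectivity (%) / 100
Conversion = 89.5%, Selectivity = 85.3%
Y = 89.5 * 85.3 / 100
= 76.3435 %

76.3435 %


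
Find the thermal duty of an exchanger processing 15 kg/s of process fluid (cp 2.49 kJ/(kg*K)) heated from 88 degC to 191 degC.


Q = m_dot * cp * delta_T
delta_T = 191 - 88 = 103 K
Q = 15 * 2.49 * 103
= 37.35 * 103
= 3847.05 kW

3847.05 kW


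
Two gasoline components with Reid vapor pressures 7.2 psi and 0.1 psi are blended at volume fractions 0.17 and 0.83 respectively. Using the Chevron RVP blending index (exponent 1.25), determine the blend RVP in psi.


Chevron index: RVP_blend = (sum xi*RVPi^1.25)^(1/1.25)
RVP^1.25 terms: 0.17 * 7.2^1.25 + 0.83 * 0.1^1.25 = 2.05168
RVP_blend = 2.05168^(1/1.25) = 1.777

1.777 psi


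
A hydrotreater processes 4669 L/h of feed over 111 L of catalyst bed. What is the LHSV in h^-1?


LHSV = volumetric feed rate / catalyst volume
= 4669 L/h / 111 L
= 42.06 h^-1

42.06 h^-1


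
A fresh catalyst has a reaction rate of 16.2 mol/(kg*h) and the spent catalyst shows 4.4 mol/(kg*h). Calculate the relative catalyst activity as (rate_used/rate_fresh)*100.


Activity (%) = (rate_used / rate_fresh) * 100
rate_used = 4.4, rate_fresh = 16.2
= (4.4 / 16.2) * 100
= 0.2716 * 100 = 27.16

27.16 %


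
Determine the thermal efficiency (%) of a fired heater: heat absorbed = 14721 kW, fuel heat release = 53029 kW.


Furnace efficiency = Q_absorbed / Q_fuel * 100
= 14721 / 53029 * 100 = 27.76

27.76 %


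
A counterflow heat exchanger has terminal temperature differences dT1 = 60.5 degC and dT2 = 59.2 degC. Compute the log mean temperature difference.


LMTD = (dT1 - dT2) / ln(dT1/dT2)
= (60.5 - 59.2) / ln(60.5 / 59.2) = 1.3 / 0.0217218 = 59.85

59.85 degC


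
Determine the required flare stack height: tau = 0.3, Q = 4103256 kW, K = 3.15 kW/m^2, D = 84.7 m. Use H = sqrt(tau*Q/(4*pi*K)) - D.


tau*Q/(4*pi*K) = 0.3 * 4103256 / (4 * pi * 3.15) = 31097.8
sqrt(31097.8) = 176.346
H = 176.346 - 84.7 = 91.65

91.65 m


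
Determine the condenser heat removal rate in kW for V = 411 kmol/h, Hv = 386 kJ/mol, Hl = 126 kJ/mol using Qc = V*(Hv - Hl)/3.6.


Qc = 411 * (386 - 126) / 3.6 = 411 * 260 / 3.6 = 29680

29680 kW


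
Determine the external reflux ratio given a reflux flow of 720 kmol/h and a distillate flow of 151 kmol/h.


Reflux ratio definition: R = L / D (liquid returned / distillate withdrawn)
L = 720 kmol/h, D = 151 kmol/h
R = 720 / 151 = 4.768

4.768


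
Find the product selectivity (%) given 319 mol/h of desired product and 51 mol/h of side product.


Selectivity = desired / (desired + undesired) * 100
Total products = 319 + 51 = 370 mol/h
S = 319 / 370 * 100
= 0.8622 * 100
= 86.22 %

86.22 %


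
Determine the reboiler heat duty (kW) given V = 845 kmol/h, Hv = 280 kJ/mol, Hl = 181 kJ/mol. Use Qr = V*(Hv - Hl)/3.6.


Qr = 845 * (280 - 181) / 3.6 = 845 * 99 / 3.6 = 23240

23240 kW


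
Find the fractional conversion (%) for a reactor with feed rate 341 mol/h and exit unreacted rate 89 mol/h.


X = (F_in - F_out) / F_in * 100
Moles reacted = 341 - 89 = 252
X = 252 / 341 * 100
= 0.7390 * 100
= 73.90 %

73.90 %


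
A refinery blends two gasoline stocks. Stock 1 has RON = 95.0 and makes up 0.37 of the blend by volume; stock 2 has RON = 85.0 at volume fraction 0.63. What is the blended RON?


Linear blending: RON_blend = sum(vi * RONi)
Contribution 1: 0.37 * 95.0 = 35.15
Contribution 2: 0.63 * 85.0 = 53.55
RON_blend = 35.15 + 53.55 = 88.7

88.7


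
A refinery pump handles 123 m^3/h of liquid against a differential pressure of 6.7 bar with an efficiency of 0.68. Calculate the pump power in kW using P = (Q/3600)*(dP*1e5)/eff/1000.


Q = 123 / 3600 = 0.0341667 m^3/s
P = 0.0341667 * (6.7 * 1e5) / 0.68 / 1000 = 33.66

33.66 kW


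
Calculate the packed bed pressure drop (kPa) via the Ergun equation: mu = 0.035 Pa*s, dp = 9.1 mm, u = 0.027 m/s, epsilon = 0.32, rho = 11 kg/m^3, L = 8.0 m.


dp = 9.1 mm = 0.0091 m
Viscous term = 150*0.035*0.027*(1-0.32)^2 / (0.0091^2*0.32^3) = 24155.1
Inertial term = 1.75*11*0.027^2*(1-0.32) / (0.0091*0.32^3) = 32.0019
dP/L = 24155.1 + 32.0019 = 24187.1 Pa/m
dP = 24187.1 * 8.0 / 1000 = 193.5 kPa

193.5 kPa


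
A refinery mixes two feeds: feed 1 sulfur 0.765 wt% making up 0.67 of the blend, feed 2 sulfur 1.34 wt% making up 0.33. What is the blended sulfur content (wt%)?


Linear sulfur blending: S_blend = x1*S1 + x2*S2
Contribution 1: 0.67 * 0.765 = 0.51255 wt%
Contribution 2: 0.33 * 1.34 = 0.4422 wt%
S_blend = 0.51255 + 0.4422 = 0.95475

0.95475 wt%


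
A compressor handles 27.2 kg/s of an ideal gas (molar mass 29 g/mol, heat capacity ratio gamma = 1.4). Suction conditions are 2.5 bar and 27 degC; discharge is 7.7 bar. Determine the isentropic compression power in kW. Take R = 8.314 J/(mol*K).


Isentropic work: W = m*(gamma/(gamma-1))*(R*T1/MW)*((P2/P1)^((gamma-1)/gamma) - 1)
T1 = 27 + 273.15 = 300.15 K
Pressure ratio = 7.7 / 2.5 = 3.08
Exponent = (1.4 - 1)/1.4 = 0.285714
(P2/P1)^exp - 1 = 3.08^0.285714 - 1 = 0.379068
W = 27.2 * 1.4 / 0.4 * 8.314 * 300.15 / 29 * 0.379068 = 3105

3105 kW


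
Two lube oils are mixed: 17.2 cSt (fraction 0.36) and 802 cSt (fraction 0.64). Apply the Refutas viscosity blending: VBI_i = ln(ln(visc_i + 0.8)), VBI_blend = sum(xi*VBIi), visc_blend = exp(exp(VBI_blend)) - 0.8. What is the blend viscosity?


Refutas method: VBN_i = 14.534*ln(ln(visc_i + 0.8)) + 10.975, blended linearly by mass fraction; since VBN is linear in VBI_i = ln(ln(visc_i + 0.8)) and the fractions sum to 1, blend VBI directly: visc = exp(exp(VBI_blend)) - 0.8
VBI_1 = ln(ln(17.2 + 0.8)) = 1.06139
VBI_2 = ln(ln(802 + 0.8)) = 1.90033
VBI_blend = 0.36 * 1.06139 + 0.64 * 1.90033 = 1.59831
visc_blend = exp(exp(1.59831)) - 0.8 = 139.6

139.6 cSt


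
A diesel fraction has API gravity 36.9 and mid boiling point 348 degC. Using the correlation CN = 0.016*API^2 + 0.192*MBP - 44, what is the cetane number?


CN = 0.016 * 36.9^2 + 0.192 * 348 - 44
CN = 21.78576 + 66.816 - 44 = 44.60176

44.60176


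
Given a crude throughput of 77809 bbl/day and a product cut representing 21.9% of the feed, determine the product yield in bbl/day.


Crude throughput = 77809 bbl/day
Fraction yield = 21.9%
yield = throughput * fraction / 100
yield = 77809 * 21.9 / 100 = 17040.171

17040.171 bbl/day


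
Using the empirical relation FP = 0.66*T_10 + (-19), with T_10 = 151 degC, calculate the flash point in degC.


FP = 0.66 * 151 + (-19) = 80.66

80.66 degC


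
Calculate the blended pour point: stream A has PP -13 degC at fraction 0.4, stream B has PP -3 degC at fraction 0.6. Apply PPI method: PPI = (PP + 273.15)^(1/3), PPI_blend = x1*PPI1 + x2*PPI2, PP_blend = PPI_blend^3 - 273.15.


PPI_1 = (-13 + 273.15)^(1/3) = 6.383731
PPI_2 = (-3 + 273.15)^(1/3) = 6.464501
PPI_blend = 0.4 * 6.383731 + 0.6 * 6.464501 = 6.432193
PP_blend = 6.432193^3 - 273.15 = 266.1198 - 273.15 = -7.03

-7.03 degC


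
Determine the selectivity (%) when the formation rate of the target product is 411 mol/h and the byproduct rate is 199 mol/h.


Selectivity = desired / (desired + undesired) * 100
Total products = 411 + 199 = 610 mol/h
S = 411 / 610 * 100
= 0.6738 * 100
= 67.38 %

67.38 %


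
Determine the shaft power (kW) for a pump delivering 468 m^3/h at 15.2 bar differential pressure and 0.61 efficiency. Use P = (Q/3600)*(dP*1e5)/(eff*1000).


Q = 468 / 3600 = 0.13 m^3/s
P = 0.13 * (15.2 * 1e5) / 0.61 / 1000 = 323.9

323.9 kW


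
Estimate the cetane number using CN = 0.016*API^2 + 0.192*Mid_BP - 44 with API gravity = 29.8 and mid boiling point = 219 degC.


CN = 0.016 * 29.8^2 + 0.192 * 219 - 44
CN = 14.20864 + 42.048 - 44 = 12.25664

12.25664


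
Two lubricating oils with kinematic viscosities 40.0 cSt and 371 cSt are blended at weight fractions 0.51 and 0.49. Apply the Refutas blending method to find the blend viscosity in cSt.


Refutas method: VBN_i = 14.534*ln(ln(visc_i + 0.8)) + 10.975, blended linearly by mass fraction; since VBN is linear in VBI_i = ln(ln(visc_i + 0.8)) and the fractions sum to 1, blend VBI directly: visc = exp(exp(VBI_blend)) - 0.8
VBI_1 = ln(ln(40.0 + 0.8)) = 1.31068
VBI_2 = ln(ln(371 + 0.8)) = 1.77806
VBI_blend = 0.51 * 1.31068 + 0.49 * 1.77806 = 1.5397
visc_blend = exp(exp(1.5397)) - 0.8 = 105.2

105.2 cSt


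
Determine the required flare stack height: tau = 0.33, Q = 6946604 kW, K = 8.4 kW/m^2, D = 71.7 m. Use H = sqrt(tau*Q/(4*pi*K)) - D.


tau*Q/(4*pi*K) = 0.33 * 6946604 / (4 * pi * 8.4) = 21716.9
sqrt(21716.9) = 147.367
H = 147.367 - 71.7 = 75.67

75.67 m


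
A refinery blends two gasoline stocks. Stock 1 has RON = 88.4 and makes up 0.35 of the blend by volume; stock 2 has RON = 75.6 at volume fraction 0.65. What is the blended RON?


Linear blending: RON_blend = sum(vi * RONi)
Contribution 1: 0.35 * 88.4 = 30.94
Contribution 2: 0.65 * 75.6 = 49.14
RON_blend = 30.94 + 49.14 = 80.08

80.08


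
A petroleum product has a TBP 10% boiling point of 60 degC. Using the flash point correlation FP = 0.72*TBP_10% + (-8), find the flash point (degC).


FP = 0.72 * 60 + (-8) = 35.2

35.2 degC


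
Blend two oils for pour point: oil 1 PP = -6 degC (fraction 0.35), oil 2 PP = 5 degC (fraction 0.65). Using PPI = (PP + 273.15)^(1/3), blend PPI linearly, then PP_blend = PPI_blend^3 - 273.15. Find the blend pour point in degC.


PPI_1 = (-6 + 273.15)^(1/3) = 6.440482
PPI_2 = (5 + 273.15)^(1/3) = 6.527693
PPI_blend = 0.35 * 6.440482 + 0.65 * 6.527693 = 6.497169
PP_blend = 6.497169^3 - 273.15 = 274.2663 - 273.15 = 1.12

1.12 degC


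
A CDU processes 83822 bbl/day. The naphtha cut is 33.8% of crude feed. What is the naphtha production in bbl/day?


Crude throughput = 83822 bbl/day
Fraction yield = 33.8%
yield = throughput * fraction / 100
yield = 83822 * 33.8 / 100 = 28331.836

28331.836 bbl/day


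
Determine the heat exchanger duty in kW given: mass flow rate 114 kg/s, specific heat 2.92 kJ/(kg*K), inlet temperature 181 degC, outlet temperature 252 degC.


Q = m_dot * cp * delta_T
delta_T = 252 - 181 = 71 K
Q = 114 * 2.92 * 71
= 332.88 * 71
= 23634.48 kW

23634.48 kW


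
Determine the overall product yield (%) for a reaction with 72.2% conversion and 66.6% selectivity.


Overall yield = conversion (%) * selectivity (%) / 100
Conversion = 72.2%, Selectivity = 66.6%
Y = 72.2 * 66.6 / 100
= 48.0852 %

48.0852 %


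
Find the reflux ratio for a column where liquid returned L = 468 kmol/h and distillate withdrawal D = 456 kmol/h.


Reflux ratio definition: R = L / D (liquid returned / distillate withdrawn)
L = 468 kmol/h, D = 456 kmol/h
R = 468 / 456 = 1.026

1.026


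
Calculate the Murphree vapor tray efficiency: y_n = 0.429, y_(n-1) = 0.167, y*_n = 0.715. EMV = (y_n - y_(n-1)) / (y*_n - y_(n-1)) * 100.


Murphree vapor efficiency: EMV = (y_n - y_(n-1)) / (y*_n - y_(n-1)) * 100
EMV = (0.429 - 0.167) / (0.715 - 0.167) * 100 = 0.262 / 0.548 * 100 = 47.81

47.81 %


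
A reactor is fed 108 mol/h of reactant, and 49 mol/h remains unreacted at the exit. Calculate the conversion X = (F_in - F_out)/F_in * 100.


X = (F_in - F_out) / F_in * 100
Moles reacted = 108 - 49 = 59
X = 59 / 108 * 100
= 0.5463 * 100
= 54.63 %

54.63 %


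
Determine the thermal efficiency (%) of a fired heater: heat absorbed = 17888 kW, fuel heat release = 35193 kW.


Furnace efficiency = Q_absorbed / Q_fuel * 100
= 17888 / 35193 * 100 = 50.83

50.83 %


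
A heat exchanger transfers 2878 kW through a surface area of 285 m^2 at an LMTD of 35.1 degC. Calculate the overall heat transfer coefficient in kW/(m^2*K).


From Q = U*A*LMTD, U = Q / (A * LMTD)
U = 2878 / (285 * 35.1) = 2878 / 10003.5 = 0.2877

0.2877 kW/(m^2*K)


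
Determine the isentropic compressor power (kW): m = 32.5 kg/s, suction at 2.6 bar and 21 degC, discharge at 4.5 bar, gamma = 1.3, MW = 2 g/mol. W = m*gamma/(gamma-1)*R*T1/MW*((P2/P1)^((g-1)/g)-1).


Isentropic work: W = m*(gamma/(gamma-1))*(R*T1/MW)*((P2/P1)^((gamma-1)/gamma) - 1)
T1 = 21 + 273.15 = 294.15 K
Pressure ratio = 4.5 / 2.6 = 1.73077
Exponent = (1.3 - 1)/1.3 = 0.230769
(P2/P1)^exp - 1 = 1.73077^0.230769 - 1 = 0.134954
W = 32.5 * 1.3 / 0.3 * 8.314 * 294.15 / 2 * 0.134954 = 23240

23240 kW


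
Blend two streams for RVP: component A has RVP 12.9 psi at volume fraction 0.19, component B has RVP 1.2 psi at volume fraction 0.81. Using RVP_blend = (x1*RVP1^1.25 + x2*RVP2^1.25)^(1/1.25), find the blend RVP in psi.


Chevron index: RVP_blend = (sum xi*RVPi^1.25)^(1/1.25)
RVP^1.25 terms: 0.19 * 12.9^1.25 + 0.81 * 1.2^1.25 = 5.66238
RVP_blend = 5.66238^(1/1.25) = 4.003

4.003 psi


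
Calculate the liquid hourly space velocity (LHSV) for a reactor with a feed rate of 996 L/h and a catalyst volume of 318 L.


LHSV = volumetric feed rate / catalyst volume
= 996 L/h / 318 L
= 3.132 h^-1

3.132 h^-1


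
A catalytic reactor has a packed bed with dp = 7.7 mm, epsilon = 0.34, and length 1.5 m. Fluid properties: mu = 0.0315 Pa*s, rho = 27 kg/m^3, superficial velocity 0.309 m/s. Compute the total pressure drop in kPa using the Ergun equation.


dp = 7.7 mm = 0.0077 m
Viscous term = 150*0.0315*0.309*(1-0.34)^2 / (0.0077^2*0.34^3) = 272917
Inertial term = 1.75*27*0.309^2*(1-0.34) / (0.0077*0.34^3) = 9838.64
dP/L = 272917 + 9838.64 = 282756 Pa/m
dP = 282756 * 1.5 / 1000 = 424.1 kPa

424.1 kPa


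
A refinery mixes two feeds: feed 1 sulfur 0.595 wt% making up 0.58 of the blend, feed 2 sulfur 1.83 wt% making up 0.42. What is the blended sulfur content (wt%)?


Linear sulfur blending: S_blend = x1*S1 + x2*S2
Contribution 1: 0.58 * 0.595 = 0.3451 wt%
Contribution 2: 0.42 * 1.83 = 0.7686 wt%
S_blend = 0.3451 + 0.7686 = 1.1137

1.1137 wt%


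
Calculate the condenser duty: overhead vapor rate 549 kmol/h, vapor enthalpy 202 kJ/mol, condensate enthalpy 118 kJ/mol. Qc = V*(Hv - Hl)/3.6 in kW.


Qc = 549 * (202 - 118) / 3.6 = 549 * 84 / 3.6 = 12810

12810 kW


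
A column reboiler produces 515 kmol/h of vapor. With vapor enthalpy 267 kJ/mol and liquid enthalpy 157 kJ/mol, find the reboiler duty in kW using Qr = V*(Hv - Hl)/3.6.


Qr = 515 * (267 - 157) / 3.6 = 515 * 110 / 3.6 = 15740

15740 kW


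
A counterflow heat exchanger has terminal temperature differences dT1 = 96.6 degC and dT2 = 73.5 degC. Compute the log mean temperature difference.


LMTD = (dT1 - dT2) / ln(dT1/dT2)
= (96.6 - 73.5) / ln(96.6 / 73.5) = 23.1 / 0.273293 = 84.52

84.52 degC


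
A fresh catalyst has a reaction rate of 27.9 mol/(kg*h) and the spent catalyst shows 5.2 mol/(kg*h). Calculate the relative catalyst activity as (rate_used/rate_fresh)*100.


Activity (%) = (rate_used / rate_fresh) * 100
rate_used = 5.2, rate_fresh = 27.9
= (5.2 / 27.9) * 100
= 0.1864 * 100 = 18.64

18.64 %


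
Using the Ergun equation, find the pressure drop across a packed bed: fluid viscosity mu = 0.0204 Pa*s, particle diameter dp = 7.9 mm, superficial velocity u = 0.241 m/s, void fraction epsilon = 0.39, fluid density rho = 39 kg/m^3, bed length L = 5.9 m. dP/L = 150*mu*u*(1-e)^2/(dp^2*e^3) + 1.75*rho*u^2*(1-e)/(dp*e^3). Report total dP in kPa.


dp = 7.9 mm = 0.0079 m
Viscous term = 150*0.0204*0.241*(1-0.39)^2 / (0.0079^2*0.39^3) = 74122.5
Inertial term = 1.75*39*0.241^2*(1-0.39) / (0.0079*0.39^3) = 5159.95
dP/L = 74122.5 + 5159.95 = 79282.4 Pa/m
dP = 79282.4 * 5.9 / 1000 = 467.8 kPa

467.8 kPa


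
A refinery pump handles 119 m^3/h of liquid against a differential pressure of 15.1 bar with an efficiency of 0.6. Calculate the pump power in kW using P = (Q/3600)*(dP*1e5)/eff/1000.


Q = 119 / 3600 = 0.0330556 m^3/s
P = 0.0330556 * (15.1 * 1e5) / 0.6 / 1000 = 83.19

83.19 kW


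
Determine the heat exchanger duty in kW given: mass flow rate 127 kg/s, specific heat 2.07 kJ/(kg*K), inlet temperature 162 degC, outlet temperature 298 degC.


Q = m_dot * cp * delta_T
delta_T = 298 - 162 = 136 K
Q = 127 * 2.07 * 136
= 262.89 * 136
= 35753.04 kW

35753.04 kW


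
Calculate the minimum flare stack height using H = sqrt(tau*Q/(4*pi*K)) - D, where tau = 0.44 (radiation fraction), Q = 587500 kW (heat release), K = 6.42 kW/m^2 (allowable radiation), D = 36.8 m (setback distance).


tau*Q/(4*pi*K) = 0.44 * 587500 / (4 * pi * 6.42) = 3204.17
sqrt(3204.17) = 56.6054
H = 56.6054 - 36.8 = 19.81

19.81 m


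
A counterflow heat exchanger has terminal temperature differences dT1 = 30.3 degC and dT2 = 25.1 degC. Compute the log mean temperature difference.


LMTD = (dT1 - dT2) / ln(dT1/dT2)
= (30.3 - 25.1) / ln(30.3 / 25.1) = 5.2 / 0.18828 = 27.62

27.62 degC


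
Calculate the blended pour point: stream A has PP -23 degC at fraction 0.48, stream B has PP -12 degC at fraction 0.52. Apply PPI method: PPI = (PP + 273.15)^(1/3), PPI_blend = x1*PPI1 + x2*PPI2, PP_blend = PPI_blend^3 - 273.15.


PPI_1 = (-23 + 273.15)^(1/3) = 6.300865
PPI_2 = (-12 + 273.15)^(1/3) = 6.391901
PPI_blend = 0.48 * 6.300865 + 0.52 * 6.391901 = 6.348204
PP_blend = 6.348204^3 - 273.15 = 255.8307 - 273.15 = -17.32

-17.32 degC


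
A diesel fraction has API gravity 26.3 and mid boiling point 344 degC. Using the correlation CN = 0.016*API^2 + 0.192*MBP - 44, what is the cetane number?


CN = 0.016 * 26.3^2 + 0.192 * 344 - 44
CN = 11.06704 + 66.048 - 44 = 33.11504

33.11504


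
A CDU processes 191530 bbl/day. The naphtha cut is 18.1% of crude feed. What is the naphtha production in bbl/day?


Crude throughput = 191530 bbl/day
Fraction yield = 18.1%
yield = throughput * fraction / 100
yield = 191530 * 18.1 / 100 = 34666.93

34666.93 bbl/day


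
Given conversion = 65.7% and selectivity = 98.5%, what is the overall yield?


Overall yield = conversion (%) * selectivity (%) / 100
Conversion = 65.7%, Selectivity = 98.5%
Y = 65.7 * 98.5 / 100
= 64.7145 %

64.7145 %


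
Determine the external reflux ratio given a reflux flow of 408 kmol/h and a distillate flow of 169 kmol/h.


Reflux ratio definition: R = L / D (liquid returned / distillate withdrawn)
L = 408 kmol/h, D = 169 kmol/h
R = 408 / 169 = 2.414

2.414


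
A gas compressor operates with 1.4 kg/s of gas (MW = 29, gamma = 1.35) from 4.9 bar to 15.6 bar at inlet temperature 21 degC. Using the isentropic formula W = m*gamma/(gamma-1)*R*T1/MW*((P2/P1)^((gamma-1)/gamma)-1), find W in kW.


Isentropic work: W = m*(gamma/(gamma-1))*(R*T1/MW)*((P2/P1)^((gamma-1)/gamma) - 1)
T1 = 21 + 273.15 = 294.15 K
Pressure ratio = 15.6 / 4.9 = 3.18367
Exponent = (1.35 - 1)/1.35 = 0.259259
(P2/P1)^exp - 1 = 3.18367^0.259259 - 1 = 0.350171
W = 1.4 * 1.35 / 0.35 * 8.314 * 294.15 / 29 * 0.350171 = 159.5

159.5 kW


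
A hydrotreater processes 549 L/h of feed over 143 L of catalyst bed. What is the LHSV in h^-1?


LHSV = volumetric feed rate / catalyst volume
= 549 L/h / 143 L
= 3.839 h^-1

3.839 h^-1


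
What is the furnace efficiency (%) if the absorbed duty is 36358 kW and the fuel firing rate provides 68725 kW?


Furnace efficiency = Q_absorbed / Q_fuel * 100
= 36358 / 68725 * 100 = 52.90

52.90 %


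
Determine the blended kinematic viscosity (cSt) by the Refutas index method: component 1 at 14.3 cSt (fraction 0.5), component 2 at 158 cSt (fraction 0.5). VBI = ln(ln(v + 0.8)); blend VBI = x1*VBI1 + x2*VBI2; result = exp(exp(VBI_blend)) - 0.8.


Refutas method: VBN_i = 14.534*ln(ln(visc_i + 0.8)) + 10.975, blended linearly by mass fraction; since VBN is linear in VBI_i = ln(ln(visc_i + 0.8)) and the fractions sum to 1, blend VBI directly: visc = exp(exp(VBI_blend)) - 0.8
VBI_1 = ln(ln(14.3 + 0.8)) = 0.99868
VBI_2 = ln(ln(158 + 0.8)) = 1.62288
VBI_blend = 0.5 * 0.99868 + 0.5 * 1.62288 = 1.31078
visc_blend = exp(exp(1.31078)) - 0.8 = 40.02

40.02 cSt


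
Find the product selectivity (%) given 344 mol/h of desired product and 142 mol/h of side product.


Selectivity = desired / (desired + undesired) * 100
Total products = 344 + 142 = 486 mol/h
S = 344 / 486 * 100
= 0.7078 * 100
= 70.78 %

70.78 %


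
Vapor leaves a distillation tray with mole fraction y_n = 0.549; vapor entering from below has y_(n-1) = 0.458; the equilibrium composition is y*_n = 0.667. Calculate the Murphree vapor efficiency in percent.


Murphree vapor efficiency: EMV = (y_n - y_(n-1)) / (y*_n - y_(n-1)) * 100
EMV = (0.549 - 0.458) / (0.667 - 0.458) * 100 = 0.091 / 0.209 * 100 = 43.54

43.54 %


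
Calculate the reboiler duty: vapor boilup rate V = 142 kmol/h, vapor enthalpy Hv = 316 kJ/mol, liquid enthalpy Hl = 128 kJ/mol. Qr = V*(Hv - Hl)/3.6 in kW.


Qr = 142 * (316 - 128) / 3.6 = 142 * 188 / 3.6 = 7416

7416 kW


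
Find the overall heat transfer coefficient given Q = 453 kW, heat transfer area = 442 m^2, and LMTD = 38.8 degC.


From Q = U*A*LMTD, U = Q / (A * LMTD)
U = 453 / (442 * 38.8) = 453 / 17149.6 = 0.02641

0.02641 kW/(m^2*K)


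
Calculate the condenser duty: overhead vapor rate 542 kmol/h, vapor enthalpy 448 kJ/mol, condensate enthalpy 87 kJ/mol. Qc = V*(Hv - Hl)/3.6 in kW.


Qc = 542 * (448 - 87) / 3.6 = 542 * 361 / 3.6 = 54350

54350 kW


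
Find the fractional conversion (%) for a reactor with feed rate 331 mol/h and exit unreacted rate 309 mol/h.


X = (F_in - F_out) / F_in * 100
Moles reacted = 331 - 309 = 22
X = 22 / 331 * 100
= 0.06647 * 100
= 6.647 %

6.647 %


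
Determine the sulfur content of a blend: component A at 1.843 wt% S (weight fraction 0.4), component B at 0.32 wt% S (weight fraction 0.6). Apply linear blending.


Linear sulfur blending: S_blend = x1*S1 + x2*S2
Contribution 1: 0.4 * 1.843 = 0.7372 wt%
Contribution 2: 0.6 * 0.32 = 0.192 wt%
S_blend = 0.7372 + 0.192 = 0.9292

0.9292 wt%


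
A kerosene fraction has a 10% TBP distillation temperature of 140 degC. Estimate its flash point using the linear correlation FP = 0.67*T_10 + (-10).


FP = 0.67 * 140 + (-10) = 83.8

83.8 degC


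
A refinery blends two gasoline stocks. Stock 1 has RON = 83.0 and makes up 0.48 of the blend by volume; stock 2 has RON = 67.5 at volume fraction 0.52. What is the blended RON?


Linear blending: RON_blend = sum(vi * RONi)
Contribution 1: 0.48 * 83.0 = 39.84
Contribution 2: 0.52 * 67.5 = 35.1
RON_blend = 39.84 + 35.1 = 74.94

74.94


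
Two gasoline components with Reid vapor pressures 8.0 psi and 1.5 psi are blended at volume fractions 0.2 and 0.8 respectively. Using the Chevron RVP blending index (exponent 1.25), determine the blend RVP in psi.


Chevron index: RVP_blend = (sum xi*RVPi^1.25)^(1/1.25)
RVP^1.25 terms: 0.2 * 8.0^1.25 + 0.8 * 1.5^1.25 = 4.01889
RVP_blend = 4.01889^(1/1.25) = 3.043

3.043 psi


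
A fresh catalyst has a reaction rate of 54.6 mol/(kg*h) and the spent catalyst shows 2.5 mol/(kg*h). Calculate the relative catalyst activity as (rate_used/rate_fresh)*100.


Activity (%) = (rate_used / rate_fresh) * 100
rate_used = 2.5, rate_fresh = 54.6
= (2.5 / 54.6) * 100
= 0.04579 * 100 = 4.579

4.579 %


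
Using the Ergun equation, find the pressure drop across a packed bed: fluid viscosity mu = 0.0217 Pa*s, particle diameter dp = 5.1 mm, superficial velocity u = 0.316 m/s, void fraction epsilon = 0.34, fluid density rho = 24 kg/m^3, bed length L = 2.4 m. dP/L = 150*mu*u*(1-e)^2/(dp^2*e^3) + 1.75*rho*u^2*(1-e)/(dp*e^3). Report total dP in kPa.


dp = 5.1 mm = 0.0051 m
Viscous term = 150*0.0217*0.316*(1-0.34)^2 / (0.0051^2*0.34^3) = 438277
Inertial term = 1.75*24*0.316^2*(1-0.34) / (0.0051*0.34^3) = 13808.9
dP/L = 438277 + 13808.9 = 452086 Pa/m
dP = 452086 * 2.4 / 1000 = 1085 kPa

1085 kPa


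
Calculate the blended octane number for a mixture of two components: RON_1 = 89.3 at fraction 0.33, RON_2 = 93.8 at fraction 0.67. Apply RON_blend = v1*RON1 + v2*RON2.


Linear blending: RON_blend = sum(vi * RONi)
Contribution 1: 0.33 * 89.3 = 29.469
Contribution 2: 0.67 * 93.8 = 62.846
RON_blend = 29.469 + 62.846 = 92.315

92.315


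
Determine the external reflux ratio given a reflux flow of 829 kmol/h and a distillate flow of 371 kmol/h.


Reflux ratio definition: R = L / D (liquid returned / distillate withdrawn)
L = 829 kmol/h, D = 371 kmol/h
R = 829 / 371 = 2.235

2.235


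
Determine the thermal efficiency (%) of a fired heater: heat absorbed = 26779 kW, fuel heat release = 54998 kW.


Furnace efficiency = Q_absorbed / Q_fuel * 100
= 26779 / 54998 * 100 = 48.69

48.69 %


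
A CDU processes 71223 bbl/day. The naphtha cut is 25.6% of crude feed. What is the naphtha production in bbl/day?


Crude throughput = 71223 bbl/day
Fraction yield = 25.6%
yield = throughput * fraction / 100
yield = 71223 * 25.6 / 100 = 18233.088

18233.088 bbl/day


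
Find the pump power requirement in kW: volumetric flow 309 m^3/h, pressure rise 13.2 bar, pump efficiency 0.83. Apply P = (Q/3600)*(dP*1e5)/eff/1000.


Q = 309 / 3600 = 0.0858333 m^3/s
P = 0.0858333 * (13.2 * 1e5) / 0.83 / 1000 = 136.5

136.5 kW


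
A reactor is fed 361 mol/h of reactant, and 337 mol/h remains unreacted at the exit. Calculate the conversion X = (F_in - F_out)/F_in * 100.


X = (F_in - F_out) / F_in * 100
Moles reacted = 361 - 337 = 24
X = 24 / 361 * 100
= 0.06648 * 100
= 6.648 %

6.648 %


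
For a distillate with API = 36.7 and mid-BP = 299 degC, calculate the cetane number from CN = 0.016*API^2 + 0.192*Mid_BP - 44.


CN = 0.016 * 36.7^2 + 0.192 * 299 - 44
CN = 21.55024 + 57.408 - 44 = 34.95824

34.95824


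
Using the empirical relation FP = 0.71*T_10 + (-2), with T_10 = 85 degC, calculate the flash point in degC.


FP = 0.71 * 85 + (-2) = 58.35

58.35 degC


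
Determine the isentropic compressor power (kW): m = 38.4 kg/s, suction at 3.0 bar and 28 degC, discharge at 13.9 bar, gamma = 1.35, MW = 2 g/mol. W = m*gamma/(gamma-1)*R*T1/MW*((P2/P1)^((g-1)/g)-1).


Isentropic work: W = m*(gamma/(gamma-1))*(R*T1/MW)*((P2/P1)^((gamma-1)/gamma) - 1)
T1 = 28 + 273.15 = 301.15 K
Pressure ratio = 13.9 / 3.0 = 4.63333
Exponent = (1.35 - 1)/1.35 = 0.259259
(P2/P1)^exp - 1 = 4.63333^0.259259 - 1 = 0.488123
W = 38.4 * 1.35 / 0.35 * 8.314 * 301.15 / 2 * 0.488123 = 90510

90510 kW


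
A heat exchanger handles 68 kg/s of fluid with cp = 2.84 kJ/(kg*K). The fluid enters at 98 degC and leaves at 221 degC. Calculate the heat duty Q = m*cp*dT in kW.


Q = m_dot * cp * delta_T
delta_T = 221 - 98 = 123 K
Q = 68 * 2.84 * 123
= 193.12 * 123
= 23753.76 kW

23753.76 kW


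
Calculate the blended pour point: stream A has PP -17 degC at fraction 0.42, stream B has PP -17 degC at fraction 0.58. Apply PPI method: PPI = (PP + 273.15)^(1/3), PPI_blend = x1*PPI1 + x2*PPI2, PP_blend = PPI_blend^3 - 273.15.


PPI_1 = (-17 + 273.15)^(1/3) = 6.350844
PPI_2 = (-17 + 273.15)^(1/3) = 6.350844
PPI_blend = 0.42 * 6.350844 + 0.58 * 6.350844 = 6.350844
PP_blend = 6.350844^3 - 273.15 = 256.15 - 273.15 = -17

-17 degC


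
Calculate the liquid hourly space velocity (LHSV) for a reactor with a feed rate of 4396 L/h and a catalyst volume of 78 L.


LHSV = volumetric feed rate / catalyst volume
= 4396 L/h / 78 L
= 56.36 h^-1

56.36 h^-1


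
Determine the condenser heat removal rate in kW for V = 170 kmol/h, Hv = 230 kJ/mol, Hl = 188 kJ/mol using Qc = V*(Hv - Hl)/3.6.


Qc = 170 * (230 - 188) / 3.6 = 170 * 42 / 3.6 = 1983

1983 kW


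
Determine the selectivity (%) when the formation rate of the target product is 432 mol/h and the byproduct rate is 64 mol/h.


Selectivity = desired / (desired + undesired) * 100
Total products = 432 + 64 = 496 mol/h
S = 432 / 496 * 100
= 0.8710 * 100
= 87.10 %

87.10 %


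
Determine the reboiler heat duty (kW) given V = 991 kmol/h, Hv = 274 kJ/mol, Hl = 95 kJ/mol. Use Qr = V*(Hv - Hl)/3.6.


Qr = 991 * (274 - 95) / 3.6 = 991 * 179 / 3.6 = 49270

49270 kW


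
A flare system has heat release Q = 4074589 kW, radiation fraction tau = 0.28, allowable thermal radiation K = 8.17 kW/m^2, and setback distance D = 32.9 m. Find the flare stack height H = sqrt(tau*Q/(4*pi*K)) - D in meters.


tau*Q/(4*pi*K) = 0.28 * 4074589 / (4 * pi * 8.17) = 11112.5
sqrt(11112.5) = 105.416
H = 105.416 - 32.9 = 72.52

72.52 m


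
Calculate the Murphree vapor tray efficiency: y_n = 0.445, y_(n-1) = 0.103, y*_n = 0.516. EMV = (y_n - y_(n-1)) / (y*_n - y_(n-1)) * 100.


Murphree vapor efficiency: EMV = (y_n - y_(n-1)) / (y*_n - y_(n-1)) * 100
EMV = (0.445 - 0.103) / (0.516 - 0.103) * 100 = 0.342 / 0.413 * 100 = 82.81

82.81 %


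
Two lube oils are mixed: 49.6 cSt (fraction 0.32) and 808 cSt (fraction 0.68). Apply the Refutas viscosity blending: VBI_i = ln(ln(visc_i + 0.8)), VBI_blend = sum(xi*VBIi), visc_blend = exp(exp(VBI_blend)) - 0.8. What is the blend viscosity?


Refutas method: VBN_i = 14.534*ln(ln(visc_i + 0.8)) + 10.975, blended linearly by mass fraction; since VBN is linear in VBI_i = ln(ln(visc_i + 0.8)) and the fractions sum to 1, blend VBI directly: visc = exp(exp(VBI_blend)) - 0.8
VBI_1 = ln(ln(49.6 + 0.8)) = 1.36609
VBI_2 = ln(ln(808 + 0.8)) = 1.90144
VBI_blend = 0.32 * 1.36609 + 0.68 * 1.90144 = 1.73013
visc_blend = exp(exp(1.73013)) - 0.8 = 281.1

281.1 cSt
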